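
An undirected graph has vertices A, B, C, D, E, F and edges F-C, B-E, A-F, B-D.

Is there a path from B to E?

Yes

Explore from B.
Distance 1: reach D, E.
Found E.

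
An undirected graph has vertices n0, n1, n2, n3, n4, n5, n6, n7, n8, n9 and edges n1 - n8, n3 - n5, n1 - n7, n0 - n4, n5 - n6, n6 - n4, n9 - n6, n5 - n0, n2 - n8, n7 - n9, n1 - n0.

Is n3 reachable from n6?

Explore from n6.
Distance 1: reach n4, n5, n9.
Distance 2: reach n0, n3, n7.
Found n3.

Yes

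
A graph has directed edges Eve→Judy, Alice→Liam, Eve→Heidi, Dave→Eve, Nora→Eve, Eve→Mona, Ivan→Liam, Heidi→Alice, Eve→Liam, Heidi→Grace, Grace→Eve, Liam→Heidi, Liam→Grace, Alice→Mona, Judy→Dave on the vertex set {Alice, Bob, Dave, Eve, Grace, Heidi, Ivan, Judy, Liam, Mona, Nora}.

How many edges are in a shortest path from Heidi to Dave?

Distance 0: Heidi.
Distance 1: Alice, Grace.
Distance 2: Eve, Liam, Mona.
Distance 3: Judy.
Distance 4: Dave — contains Dave.

4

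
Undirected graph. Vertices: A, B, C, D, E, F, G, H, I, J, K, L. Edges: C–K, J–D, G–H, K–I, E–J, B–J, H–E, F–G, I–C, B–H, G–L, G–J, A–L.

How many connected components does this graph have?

From A: component {A, B, D, E, F, G, H, J, L}.
From C: component {C, I, K}.
That's 2 components.

2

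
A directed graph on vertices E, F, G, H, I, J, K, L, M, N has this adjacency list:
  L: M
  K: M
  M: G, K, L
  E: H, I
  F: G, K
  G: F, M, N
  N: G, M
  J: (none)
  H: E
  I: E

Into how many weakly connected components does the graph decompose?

3

From E: component {E, H, I}.
From F: component {F, G, K, L, M, N}.
From J: component {J}.
That's 3 components.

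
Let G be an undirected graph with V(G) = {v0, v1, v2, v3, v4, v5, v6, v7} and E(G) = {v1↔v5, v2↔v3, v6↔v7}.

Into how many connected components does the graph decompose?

5

From v0: component {v0}.
From v1: component {v1, v5}.
From v2: component {v2, v3}.
From v4: component {v4}.
From v6: component {v6, v7}.
That's 5 components.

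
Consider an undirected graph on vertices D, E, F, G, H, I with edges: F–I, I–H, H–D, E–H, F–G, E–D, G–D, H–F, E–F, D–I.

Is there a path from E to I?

Yes

Explore from E.
Distance 1: reach D, F, H.
Distance 2: reach G, I.
Found I.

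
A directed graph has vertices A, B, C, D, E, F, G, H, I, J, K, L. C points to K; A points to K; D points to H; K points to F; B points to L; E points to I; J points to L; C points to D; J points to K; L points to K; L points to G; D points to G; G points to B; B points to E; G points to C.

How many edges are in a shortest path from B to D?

Distance 0: B.
Distance 1: E, L.
Distance 2: G, I, K.
Distance 3: C, F.
Distance 4: D — contains D.

4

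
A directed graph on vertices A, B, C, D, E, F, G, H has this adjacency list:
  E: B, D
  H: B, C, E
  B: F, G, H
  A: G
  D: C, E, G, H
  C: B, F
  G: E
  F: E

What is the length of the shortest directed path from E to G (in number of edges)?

Distance 0: E.
Distance 1: B, D.
Distance 2: C, F, G, H — contains G.

2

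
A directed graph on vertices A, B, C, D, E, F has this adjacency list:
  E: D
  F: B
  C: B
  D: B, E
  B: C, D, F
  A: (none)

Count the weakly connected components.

2

From A: component {A}.
From B: component {B, C, D, E, F}.
That's 2 components.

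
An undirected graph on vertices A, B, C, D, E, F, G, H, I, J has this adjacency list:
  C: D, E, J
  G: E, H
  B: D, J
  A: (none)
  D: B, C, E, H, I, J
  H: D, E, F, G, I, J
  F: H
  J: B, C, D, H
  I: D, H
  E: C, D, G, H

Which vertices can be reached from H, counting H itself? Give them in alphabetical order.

B, C, D, E, F, G, H, I, J

Start at H.
Its neighbours: D, E, F, G, I, J.
Then their neighbours: B, C.
Nothing further is reachable.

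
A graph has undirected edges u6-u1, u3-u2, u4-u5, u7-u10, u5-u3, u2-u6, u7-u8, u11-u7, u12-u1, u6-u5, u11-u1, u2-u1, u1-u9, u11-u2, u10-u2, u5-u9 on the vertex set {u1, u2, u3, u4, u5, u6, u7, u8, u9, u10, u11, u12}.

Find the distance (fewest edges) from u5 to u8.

Distance 0: u5.
Distance 1: u3, u4, u6, u9.
Distance 2: u1, u2.
Distance 3: u10, u11, u12.
Distance 4: u7.
Distance 5: u8 — contains u8.

5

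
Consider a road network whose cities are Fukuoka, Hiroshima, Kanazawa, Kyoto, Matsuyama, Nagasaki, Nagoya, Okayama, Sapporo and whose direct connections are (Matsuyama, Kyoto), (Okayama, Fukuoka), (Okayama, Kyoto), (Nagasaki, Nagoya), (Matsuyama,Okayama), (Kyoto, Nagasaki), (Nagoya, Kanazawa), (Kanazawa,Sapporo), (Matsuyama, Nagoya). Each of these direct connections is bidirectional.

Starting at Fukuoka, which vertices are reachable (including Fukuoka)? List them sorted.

Start at Fukuoka.
Its neighbours: Okayama.
Then their neighbours: Kyoto, Matsuyama.
Then next layer: Nagasaki, Nagoya.
Then next layer: Kanazawa.
Then next layer: Sapporo.
Nothing further is reachable.

Fukuoka, Kanazawa, Kyoto, Matsuyama, Nagasaki, Nagoya, Okayama, Sapporo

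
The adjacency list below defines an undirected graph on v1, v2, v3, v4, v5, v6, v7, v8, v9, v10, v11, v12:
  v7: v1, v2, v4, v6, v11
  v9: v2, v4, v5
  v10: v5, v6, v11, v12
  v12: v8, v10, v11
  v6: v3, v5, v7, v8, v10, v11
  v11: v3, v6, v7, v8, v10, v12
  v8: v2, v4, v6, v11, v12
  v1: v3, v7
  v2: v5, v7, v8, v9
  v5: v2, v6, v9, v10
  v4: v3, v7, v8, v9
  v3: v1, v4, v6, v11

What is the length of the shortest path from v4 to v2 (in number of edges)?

2

Distance 0: v4.
Distance 1: v3, v7, v8, v9.
Distance 2: v1, v2, v5, v6, v11, v12 — contains v2.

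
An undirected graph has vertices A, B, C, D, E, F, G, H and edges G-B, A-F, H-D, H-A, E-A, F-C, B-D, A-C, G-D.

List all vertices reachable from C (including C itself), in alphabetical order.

A, B, C, D, E, F, G, H

Start at C.
Its neighbours: A, F.
Then their neighbours: E, H.
Then next layer: D.
Then next layer: B, G.
Every vertex is now reached.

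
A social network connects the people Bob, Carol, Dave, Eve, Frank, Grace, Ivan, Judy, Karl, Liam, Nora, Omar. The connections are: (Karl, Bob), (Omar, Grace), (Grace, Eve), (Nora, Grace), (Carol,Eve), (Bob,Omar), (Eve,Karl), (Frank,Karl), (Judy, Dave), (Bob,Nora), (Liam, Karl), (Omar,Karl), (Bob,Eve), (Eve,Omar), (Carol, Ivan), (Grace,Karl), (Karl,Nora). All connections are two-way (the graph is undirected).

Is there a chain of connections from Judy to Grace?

No

Explore from Judy.
Distance 1: reach Dave.
The search is exhausted without reaching Grace; it lies in a different component.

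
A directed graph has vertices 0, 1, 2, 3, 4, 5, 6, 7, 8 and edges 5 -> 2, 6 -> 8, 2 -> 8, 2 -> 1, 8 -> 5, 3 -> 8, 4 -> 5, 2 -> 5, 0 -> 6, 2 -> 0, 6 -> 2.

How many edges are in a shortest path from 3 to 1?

Distance 0: 3.
Distance 1: 8.
Distance 2: 5.
Distance 3: 2.
Distance 4: 0, 1 — contains 1.

4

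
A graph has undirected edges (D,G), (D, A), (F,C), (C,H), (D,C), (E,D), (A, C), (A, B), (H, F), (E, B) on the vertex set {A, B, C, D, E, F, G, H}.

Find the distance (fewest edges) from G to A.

Distance 0: G.
Distance 1: D.
Distance 2: A, C, E — contains A.

2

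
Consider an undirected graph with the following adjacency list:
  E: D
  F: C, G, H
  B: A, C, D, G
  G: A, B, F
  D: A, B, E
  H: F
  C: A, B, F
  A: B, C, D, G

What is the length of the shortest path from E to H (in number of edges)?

Distance 0: E.
Distance 1: D.
Distance 2: A, B.
Distance 3: C, G.
Distance 4: F.
Distance 5: H — contains H.

5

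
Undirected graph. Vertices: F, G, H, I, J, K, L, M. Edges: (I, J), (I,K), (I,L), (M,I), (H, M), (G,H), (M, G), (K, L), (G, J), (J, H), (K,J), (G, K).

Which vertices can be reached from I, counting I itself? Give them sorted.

Start at I.
Its neighbours: J, K, L, M.
Then their neighbours: G, H.
Nothing further is reachable.

G, H, I, J, K, L, M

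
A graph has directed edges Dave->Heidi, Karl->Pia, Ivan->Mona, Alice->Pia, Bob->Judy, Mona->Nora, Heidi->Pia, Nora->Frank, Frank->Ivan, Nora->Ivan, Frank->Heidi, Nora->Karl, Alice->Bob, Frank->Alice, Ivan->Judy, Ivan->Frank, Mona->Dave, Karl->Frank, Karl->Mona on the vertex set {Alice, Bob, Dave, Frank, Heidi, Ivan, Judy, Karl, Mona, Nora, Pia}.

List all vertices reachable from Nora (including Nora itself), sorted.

Start at Nora.
Its neighbours: Frank, Ivan, Karl.
Then their neighbours: Alice, Heidi, Judy, Mona, Pia.
Then next layer: Bob, Dave.
Every vertex is now reached.

Alice, Bob, Dave, Frank, Heidi, Ivan, Judy, Karl, Mona, Nora, Pia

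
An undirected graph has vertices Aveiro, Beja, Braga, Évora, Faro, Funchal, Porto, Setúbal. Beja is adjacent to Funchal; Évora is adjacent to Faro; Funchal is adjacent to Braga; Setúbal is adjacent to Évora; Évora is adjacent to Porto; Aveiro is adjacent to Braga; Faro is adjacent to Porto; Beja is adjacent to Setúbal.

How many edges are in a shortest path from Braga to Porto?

Distance 0: Braga.
Distance 1: Aveiro, Funchal.
Distance 2: Beja.
Distance 3: Setúbal.
Distance 4: Évora.
Distance 5: Faro, Porto — contains Porto.

5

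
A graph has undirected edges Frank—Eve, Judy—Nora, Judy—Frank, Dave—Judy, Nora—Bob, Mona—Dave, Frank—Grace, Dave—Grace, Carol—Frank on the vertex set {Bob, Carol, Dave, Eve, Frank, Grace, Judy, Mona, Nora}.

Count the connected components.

1

From Bob: component {Bob, Carol, Dave, Eve, Frank, Grace, Judy, Mona, Nora}.
That's 1 component.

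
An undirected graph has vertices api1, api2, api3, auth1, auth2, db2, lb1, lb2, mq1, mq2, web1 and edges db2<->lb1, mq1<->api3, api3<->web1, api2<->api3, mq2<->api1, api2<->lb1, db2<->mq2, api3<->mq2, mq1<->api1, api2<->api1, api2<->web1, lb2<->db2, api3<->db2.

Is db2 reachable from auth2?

auth2 has no edges, so nothing is reachable from it.

No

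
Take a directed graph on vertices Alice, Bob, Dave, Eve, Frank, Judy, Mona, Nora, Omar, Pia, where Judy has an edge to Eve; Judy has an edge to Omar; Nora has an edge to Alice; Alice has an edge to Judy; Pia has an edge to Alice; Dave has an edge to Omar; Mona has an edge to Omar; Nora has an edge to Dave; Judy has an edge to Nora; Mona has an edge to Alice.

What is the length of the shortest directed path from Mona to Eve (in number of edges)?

Distance 0: Mona.
Distance 1: Alice, Omar.
Distance 2: Judy.
Distance 3: Eve, Nora — contains Eve.

3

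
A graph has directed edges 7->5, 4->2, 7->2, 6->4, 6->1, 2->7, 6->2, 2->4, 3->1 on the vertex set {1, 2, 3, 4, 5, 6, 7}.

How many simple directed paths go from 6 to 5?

2

6→2→7→5
6→4→2→7→5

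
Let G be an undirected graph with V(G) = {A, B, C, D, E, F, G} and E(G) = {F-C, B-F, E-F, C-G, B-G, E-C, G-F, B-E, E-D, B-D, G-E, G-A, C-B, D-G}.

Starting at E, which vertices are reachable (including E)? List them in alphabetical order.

Start at E.
Its neighbours: B, C, D, F, G.
Then their neighbours: A.
Every vertex is now reached.

A, B, C, D, E, F, G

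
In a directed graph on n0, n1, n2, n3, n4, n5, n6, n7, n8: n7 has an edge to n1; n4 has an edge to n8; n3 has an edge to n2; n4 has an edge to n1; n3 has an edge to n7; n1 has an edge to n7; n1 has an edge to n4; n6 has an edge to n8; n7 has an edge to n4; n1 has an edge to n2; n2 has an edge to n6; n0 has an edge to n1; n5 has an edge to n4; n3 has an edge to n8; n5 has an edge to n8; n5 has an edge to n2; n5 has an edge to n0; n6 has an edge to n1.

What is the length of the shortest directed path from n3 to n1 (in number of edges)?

Distance 0: n3.
Distance 1: n2, n7, n8.
Distance 2: n1, n4, n6 — contains n1.

2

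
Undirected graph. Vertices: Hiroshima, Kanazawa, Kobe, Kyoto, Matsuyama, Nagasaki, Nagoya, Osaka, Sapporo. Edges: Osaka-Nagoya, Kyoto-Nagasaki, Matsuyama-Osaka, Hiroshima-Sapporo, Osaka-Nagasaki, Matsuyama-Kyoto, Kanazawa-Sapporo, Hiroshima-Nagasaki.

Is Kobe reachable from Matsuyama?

No

Explore from Matsuyama.
Distance 1: reach Kyoto, Osaka.
Distance 2: reach Nagasaki, Nagoya.
Distance 3: reach Hiroshima.
Distance 4: reach Sapporo.
Distance 5: reach Kanazawa.
The search is exhausted without reaching Kobe; it lies in a different component.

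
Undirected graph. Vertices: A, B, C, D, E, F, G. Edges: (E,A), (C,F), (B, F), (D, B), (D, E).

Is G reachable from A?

No

Explore from A.
Distance 1: reach E.
Distance 2: reach D.
Distance 3: reach B.
Distance 4: reach F.
Distance 5: reach C.
The search is exhausted without reaching G; it lies in a different component.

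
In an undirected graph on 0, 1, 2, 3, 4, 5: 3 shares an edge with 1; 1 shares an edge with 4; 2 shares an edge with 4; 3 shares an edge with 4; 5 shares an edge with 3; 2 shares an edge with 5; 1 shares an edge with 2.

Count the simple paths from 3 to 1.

5

3–1
3–4–1
3–4–2–1
3–5–2–1
3–5–2–4–1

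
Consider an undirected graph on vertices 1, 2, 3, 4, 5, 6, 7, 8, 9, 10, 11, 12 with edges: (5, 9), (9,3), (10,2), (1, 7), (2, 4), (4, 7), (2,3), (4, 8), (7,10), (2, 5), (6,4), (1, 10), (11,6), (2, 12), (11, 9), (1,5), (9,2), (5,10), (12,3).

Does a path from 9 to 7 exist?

Explore from 9.
Distance 1: reach 2, 3, 5, 11.
Distance 2: reach 1, 4, 6, 10, 12.
Distance 3: reach 7, 8.
Found 7.

Yes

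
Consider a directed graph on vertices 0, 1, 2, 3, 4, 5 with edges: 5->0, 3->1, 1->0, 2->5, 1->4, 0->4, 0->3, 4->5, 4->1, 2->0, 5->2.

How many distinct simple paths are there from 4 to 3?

3

4→1→0→3
4→5→0→3
4→5→2→0→3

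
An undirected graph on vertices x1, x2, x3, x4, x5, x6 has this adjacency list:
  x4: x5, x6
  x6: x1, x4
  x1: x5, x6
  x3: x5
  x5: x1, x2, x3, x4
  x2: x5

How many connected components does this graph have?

1

From x1: component {x1, x2, x3, x4, x5, x6}.
That's 1 component.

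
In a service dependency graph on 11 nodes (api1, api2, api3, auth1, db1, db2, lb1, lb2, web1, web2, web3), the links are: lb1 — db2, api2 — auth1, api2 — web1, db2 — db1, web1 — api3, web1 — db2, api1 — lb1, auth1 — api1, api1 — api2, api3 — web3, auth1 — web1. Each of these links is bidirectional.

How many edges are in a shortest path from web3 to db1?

Distance 0: web3.
Distance 1: api3.
Distance 2: web1.
Distance 3: api2, auth1, db2.
Distance 4: api1, db1, lb1 — contains db1.

4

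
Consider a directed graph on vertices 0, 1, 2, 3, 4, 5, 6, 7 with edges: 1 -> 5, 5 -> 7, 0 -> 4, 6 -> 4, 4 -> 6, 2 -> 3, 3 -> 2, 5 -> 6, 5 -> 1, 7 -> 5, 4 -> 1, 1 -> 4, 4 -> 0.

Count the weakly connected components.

2

From 0: component {0, 1, 4, 5, 6, 7}.
From 2: component {2, 3}.
That's 2 components.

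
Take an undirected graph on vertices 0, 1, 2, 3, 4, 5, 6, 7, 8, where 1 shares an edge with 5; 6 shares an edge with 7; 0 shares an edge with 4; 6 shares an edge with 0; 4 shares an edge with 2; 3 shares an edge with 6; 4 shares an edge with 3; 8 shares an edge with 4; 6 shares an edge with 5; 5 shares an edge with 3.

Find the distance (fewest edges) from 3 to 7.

2

Distance 0: 3.
Distance 1: 4, 5, 6.
Distance 2: 0, 1, 2, 7, 8 — contains 7.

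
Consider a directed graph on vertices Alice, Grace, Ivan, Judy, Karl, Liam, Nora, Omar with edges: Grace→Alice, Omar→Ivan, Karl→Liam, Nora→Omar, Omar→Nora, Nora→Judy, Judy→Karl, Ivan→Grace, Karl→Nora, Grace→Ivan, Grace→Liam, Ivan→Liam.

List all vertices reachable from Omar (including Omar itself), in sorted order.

Start at Omar.
Its neighbours: Ivan, Nora.
Then their neighbours: Grace, Judy, Liam.
Then next layer: Alice, Karl.
Every vertex is now reached.

Alice, Grace, Ivan, Judy, Karl, Liam, Nora, Omar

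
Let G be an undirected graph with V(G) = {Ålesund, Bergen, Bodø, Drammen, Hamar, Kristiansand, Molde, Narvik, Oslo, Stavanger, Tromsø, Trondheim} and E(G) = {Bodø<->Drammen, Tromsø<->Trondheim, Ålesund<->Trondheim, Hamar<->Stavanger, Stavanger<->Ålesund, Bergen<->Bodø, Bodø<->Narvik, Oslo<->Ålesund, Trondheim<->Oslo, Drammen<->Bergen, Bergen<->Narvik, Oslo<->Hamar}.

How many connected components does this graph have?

4

From Ålesund: component {Ålesund, Hamar, Oslo, Stavanger, Tromsø, Trondheim}.
From Bergen: component {Bergen, Bodø, Drammen, Narvik}.
From Kristiansand: component {Kristiansand}.
From Molde: component {Molde}.
That's 4 components.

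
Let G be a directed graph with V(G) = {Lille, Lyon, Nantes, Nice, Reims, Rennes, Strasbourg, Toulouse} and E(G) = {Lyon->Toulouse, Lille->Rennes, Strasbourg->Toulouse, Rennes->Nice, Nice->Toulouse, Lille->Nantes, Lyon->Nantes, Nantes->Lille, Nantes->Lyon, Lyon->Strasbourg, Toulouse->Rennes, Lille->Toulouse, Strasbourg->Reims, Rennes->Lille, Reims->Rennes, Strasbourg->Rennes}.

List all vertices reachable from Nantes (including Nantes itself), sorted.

Lille, Lyon, Nantes, Nice, Reims, Rennes, Strasbourg, Toulouse

Start at Nantes.
Its neighbours: Lille, Lyon.
Then their neighbours: Rennes, Strasbourg, Toulouse.
Then next layer: Nice, Reims.
Every vertex is now reached.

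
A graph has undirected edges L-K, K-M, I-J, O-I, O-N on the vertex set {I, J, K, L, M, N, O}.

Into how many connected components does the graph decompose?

From I: component {I, J, N, O}.
From K: component {K, L, M}.
That's 2 components.

2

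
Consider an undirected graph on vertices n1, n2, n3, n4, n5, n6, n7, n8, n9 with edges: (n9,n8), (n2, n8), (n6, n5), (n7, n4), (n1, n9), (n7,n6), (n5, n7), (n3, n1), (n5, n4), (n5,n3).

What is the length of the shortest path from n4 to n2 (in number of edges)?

Distance 0: n4.
Distance 1: n5, n7.
Distance 2: n3, n6.
Distance 3: n1.
Distance 4: n9.
Distance 5: n8.
Distance 6: n2 — contains n2.

6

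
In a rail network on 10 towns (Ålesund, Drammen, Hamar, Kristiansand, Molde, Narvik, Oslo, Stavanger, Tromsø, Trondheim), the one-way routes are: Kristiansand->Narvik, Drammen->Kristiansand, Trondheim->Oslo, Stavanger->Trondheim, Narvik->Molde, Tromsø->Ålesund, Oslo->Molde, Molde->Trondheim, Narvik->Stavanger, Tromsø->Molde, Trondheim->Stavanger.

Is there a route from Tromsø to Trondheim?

Explore from Tromsø.
Distance 1: reach Ålesund, Molde.
Distance 2: reach Trondheim.
Found Trondheim.

Yes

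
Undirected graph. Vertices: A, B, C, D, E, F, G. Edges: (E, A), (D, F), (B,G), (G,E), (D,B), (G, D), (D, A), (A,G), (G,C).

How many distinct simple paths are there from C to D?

C–G–A–D
C–G–B–D
C–G–D
C–G–E–A–D

4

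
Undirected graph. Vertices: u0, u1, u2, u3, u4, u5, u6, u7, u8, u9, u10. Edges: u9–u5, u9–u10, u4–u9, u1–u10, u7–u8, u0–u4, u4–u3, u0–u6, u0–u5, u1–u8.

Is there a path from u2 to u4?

u2 has no edges, so nothing is reachable from it.

No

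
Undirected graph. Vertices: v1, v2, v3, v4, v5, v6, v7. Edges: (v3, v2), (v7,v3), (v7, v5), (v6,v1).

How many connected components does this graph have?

3

From v1: component {v1, v6}.
From v2: component {v2, v3, v5, v7}.
From v4: component {v4}.
That's 3 components.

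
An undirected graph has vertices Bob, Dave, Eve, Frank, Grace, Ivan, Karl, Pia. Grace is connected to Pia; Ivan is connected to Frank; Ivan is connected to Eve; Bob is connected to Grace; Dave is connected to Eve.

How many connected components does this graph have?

From Bob: component {Bob, Grace, Pia}.
From Dave: component {Dave, Eve, Frank, Ivan}.
From Karl: component {Karl}.
That's 3 components.

3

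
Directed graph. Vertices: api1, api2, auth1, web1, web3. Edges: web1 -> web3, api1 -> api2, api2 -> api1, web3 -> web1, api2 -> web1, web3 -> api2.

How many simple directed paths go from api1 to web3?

api1→api2→web1→web3

1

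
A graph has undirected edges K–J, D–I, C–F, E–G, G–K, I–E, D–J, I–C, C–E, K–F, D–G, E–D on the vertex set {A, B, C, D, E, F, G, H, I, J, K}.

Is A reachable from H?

H has no edges, so nothing is reachable from it.

No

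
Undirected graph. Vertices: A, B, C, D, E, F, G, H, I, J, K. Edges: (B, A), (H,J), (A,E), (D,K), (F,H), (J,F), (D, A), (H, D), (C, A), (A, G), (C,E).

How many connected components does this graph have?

From A: component {A, B, C, D, E, F, G, H, J, K}.
From I: component {I}.
That's 2 components.

2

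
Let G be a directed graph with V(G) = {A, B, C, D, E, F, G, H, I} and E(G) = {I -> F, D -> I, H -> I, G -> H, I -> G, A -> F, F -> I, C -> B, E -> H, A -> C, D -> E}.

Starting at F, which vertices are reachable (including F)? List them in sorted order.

Start at F.
Its neighbours: I.
Then their neighbours: G.
Then next layer: H.
Nothing further is reachable.

F, G, H, I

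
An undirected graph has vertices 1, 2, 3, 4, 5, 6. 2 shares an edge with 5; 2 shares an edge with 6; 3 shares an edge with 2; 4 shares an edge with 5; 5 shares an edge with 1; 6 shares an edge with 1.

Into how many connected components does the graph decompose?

1

From 1: component {1, 2, 3, 4, 5, 6}.
That's 1 component.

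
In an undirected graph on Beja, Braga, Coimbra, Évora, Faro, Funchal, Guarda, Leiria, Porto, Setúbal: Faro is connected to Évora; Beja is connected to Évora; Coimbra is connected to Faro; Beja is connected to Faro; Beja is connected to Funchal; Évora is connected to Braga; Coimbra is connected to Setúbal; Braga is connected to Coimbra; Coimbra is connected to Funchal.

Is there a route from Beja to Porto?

Explore from Beja.
Distance 1: reach Évora, Faro, Funchal.
Distance 2: reach Braga, Coimbra.
Distance 3: reach Setúbal.
The search is exhausted without reaching Porto; it lies in a different component.

No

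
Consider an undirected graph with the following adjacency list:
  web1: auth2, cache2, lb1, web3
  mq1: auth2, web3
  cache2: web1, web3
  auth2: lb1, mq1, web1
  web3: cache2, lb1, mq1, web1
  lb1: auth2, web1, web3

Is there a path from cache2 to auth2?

Explore from cache2.
Distance 1: reach web1, web3.
Distance 2: reach auth2, lb1, mq1.
Found auth2.

Yes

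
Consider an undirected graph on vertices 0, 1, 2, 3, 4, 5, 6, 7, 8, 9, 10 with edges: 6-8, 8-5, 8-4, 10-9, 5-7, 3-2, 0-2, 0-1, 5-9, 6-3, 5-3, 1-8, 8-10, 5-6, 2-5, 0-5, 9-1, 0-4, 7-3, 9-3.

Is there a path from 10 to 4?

Yes

Explore from 10.
Distance 1: reach 8, 9.
Distance 2: reach 1, 3, 4, 5, 6.
Found 4.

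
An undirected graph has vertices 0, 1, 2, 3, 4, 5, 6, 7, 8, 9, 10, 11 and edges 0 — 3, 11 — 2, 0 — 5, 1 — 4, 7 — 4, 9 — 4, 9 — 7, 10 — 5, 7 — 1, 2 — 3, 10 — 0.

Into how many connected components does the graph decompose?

4

From 0: component {0, 2, 3, 5, 10, 11}.
From 1: component {1, 4, 7, 9}.
From 6: component {6}.
From 8: component {8}.
That's 4 components.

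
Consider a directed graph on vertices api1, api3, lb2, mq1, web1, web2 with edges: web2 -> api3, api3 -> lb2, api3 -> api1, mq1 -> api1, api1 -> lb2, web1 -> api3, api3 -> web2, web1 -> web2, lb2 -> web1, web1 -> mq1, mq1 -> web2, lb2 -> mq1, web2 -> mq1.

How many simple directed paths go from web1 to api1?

web1→api3→api1
web1→api3→lb2→mq1→api1
web1→api3→web2→mq1→api1
web1→mq1→api1
web1→mq1→web2→api3→api1
web1→web2→api3→api1
web1→web2→api3→lb2→mq1→api1
web1→web2→mq1→api1

8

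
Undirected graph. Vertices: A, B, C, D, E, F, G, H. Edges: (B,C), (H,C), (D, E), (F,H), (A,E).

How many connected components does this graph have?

From A: component {A, D, E}.
From B: component {B, C, F, H}.
From G: component {G}.
That's 3 components.

3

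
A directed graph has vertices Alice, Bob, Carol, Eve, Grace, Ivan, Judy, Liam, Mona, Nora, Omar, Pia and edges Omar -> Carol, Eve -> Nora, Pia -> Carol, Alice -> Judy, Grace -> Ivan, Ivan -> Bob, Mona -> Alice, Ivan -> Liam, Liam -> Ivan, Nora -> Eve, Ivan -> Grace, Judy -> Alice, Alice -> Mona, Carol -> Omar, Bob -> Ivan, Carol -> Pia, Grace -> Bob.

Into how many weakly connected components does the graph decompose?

4

From Alice: component {Alice, Judy, Mona}.
From Bob: component {Bob, Grace, Ivan, Liam}.
From Carol: component {Carol, Omar, Pia}.
From Eve: component {Eve, Nora}.
That's 4 components.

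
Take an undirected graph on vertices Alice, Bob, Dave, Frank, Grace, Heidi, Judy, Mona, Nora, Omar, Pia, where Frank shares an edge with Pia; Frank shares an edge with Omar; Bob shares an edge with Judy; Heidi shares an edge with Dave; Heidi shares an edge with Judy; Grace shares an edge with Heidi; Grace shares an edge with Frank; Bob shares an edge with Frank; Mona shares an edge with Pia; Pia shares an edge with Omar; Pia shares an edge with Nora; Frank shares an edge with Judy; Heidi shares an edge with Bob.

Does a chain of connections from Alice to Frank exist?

No

Alice has no edges, so nothing is reachable from it.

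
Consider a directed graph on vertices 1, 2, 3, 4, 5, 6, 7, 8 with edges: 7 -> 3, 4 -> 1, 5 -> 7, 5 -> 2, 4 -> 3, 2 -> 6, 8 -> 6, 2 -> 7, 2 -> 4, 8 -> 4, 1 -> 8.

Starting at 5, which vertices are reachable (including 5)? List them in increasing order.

1, 2, 3, 4, 5, 6, 7, 8

Start at 5.
Its neighbours: 2, 7.
Then their neighbours: 3, 4, 6.
Then next layer: 1.
Then next layer: 8.
Every vertex is now reached.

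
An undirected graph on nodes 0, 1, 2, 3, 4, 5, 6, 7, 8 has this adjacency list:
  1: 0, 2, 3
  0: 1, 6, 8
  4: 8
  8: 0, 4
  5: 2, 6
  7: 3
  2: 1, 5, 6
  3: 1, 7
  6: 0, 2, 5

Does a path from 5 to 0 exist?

Explore from 5.
Distance 1: reach 2, 6.
Distance 2: reach 0, 1.
Found 0.

Yes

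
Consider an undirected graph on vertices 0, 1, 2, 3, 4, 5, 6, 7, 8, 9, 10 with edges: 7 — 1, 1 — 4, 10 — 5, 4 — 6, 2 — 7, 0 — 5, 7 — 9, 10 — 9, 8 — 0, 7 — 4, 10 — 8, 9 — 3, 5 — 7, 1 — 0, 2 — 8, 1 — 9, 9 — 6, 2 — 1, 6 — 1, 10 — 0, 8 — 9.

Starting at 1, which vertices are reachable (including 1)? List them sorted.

Start at 1.
Its neighbours: 0, 2, 4, 6, 7, 9.
Then their neighbours: 3, 5, 8, 10.
Every vertex is now reached.

0, 1, 2, 3, 4, 5, 6, 7, 8, 9, 10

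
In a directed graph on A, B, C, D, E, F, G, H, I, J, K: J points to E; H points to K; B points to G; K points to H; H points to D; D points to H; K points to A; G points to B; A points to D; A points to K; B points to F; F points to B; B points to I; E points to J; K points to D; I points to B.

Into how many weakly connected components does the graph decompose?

From A: component {A, D, H, K}.
From B: component {B, F, G, I}.
From C: component {C}.
From E: component {E, J}.
That's 4 components.

4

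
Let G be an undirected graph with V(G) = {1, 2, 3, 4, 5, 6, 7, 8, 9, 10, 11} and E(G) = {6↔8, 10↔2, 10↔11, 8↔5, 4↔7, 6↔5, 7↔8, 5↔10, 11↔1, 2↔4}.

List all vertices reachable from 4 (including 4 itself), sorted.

1, 2, 4, 5, 6, 7, 8, 10, 11

Start at 4.
Its neighbours: 2, 7.
Then their neighbours: 8, 10.
Then next layer: 5, 6, 11.
Then next layer: 1.
Nothing further is reachable.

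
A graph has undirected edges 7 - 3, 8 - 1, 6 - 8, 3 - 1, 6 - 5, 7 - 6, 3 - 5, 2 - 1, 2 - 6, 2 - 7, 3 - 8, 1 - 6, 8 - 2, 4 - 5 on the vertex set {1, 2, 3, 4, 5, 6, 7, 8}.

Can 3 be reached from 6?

Yes

Explore from 6.
Distance 1: reach 1, 2, 5, 7, 8.
Distance 2: reach 3, 4.
Found 3.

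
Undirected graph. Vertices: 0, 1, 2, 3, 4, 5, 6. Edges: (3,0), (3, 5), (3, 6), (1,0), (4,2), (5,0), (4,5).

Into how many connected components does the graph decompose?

From 0: component {0, 1, 2, 3, 4, 5, 6}.
That's 1 component.

1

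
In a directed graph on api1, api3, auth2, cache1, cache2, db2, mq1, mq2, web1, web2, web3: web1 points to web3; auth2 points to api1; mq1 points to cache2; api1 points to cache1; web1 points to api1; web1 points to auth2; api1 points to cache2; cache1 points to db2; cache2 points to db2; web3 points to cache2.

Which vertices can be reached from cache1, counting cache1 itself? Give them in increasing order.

cache1, db2

Start at cache1.
Its neighbours: db2.
Nothing further is reachable.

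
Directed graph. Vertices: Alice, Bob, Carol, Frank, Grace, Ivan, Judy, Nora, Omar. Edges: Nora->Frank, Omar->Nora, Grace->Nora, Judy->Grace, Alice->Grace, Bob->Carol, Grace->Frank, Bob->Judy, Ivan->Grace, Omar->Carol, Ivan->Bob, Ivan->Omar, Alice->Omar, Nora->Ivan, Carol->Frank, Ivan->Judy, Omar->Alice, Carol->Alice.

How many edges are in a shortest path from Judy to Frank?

2

Distance 0: Judy.
Distance 1: Grace.
Distance 2: Frank, Nora — contains Frank.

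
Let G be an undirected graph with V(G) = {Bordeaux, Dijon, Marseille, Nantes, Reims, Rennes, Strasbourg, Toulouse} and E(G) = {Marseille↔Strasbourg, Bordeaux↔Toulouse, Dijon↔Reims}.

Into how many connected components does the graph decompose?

5

From Bordeaux: component {Bordeaux, Toulouse}.
From Dijon: component {Dijon, Reims}.
From Marseille: component {Marseille, Strasbourg}.
From Nantes: component {Nantes}.
From Rennes: component {Rennes}.
That's 5 components.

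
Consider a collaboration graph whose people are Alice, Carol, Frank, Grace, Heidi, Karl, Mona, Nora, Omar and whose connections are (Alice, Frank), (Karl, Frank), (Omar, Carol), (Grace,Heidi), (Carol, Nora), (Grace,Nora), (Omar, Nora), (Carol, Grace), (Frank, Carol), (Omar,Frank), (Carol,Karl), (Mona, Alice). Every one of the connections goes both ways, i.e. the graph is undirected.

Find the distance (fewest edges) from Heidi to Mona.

Distance 0: Heidi.
Distance 1: Grace.
Distance 2: Carol, Nora.
Distance 3: Frank, Karl, Omar.
Distance 4: Alice.
Distance 5: Mona — contains Mona.

5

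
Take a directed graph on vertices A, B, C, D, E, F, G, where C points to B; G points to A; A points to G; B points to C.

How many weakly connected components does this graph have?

5

From A: component {A, G}.
From B: component {B, C}.
From D: component {D}.
From E: component {E}.
From F: component {F}.
That's 5 components.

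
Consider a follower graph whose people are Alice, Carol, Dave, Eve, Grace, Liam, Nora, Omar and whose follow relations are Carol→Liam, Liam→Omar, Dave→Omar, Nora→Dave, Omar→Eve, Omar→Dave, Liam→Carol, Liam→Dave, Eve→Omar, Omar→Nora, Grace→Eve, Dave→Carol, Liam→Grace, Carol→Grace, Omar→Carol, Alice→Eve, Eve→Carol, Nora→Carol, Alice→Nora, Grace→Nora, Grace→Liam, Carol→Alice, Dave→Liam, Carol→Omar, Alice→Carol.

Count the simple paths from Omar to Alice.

Omar→Carol→Alice
Omar→Dave→Carol→Alice
Omar→Dave→Liam→Carol→Alice
Omar→Dave→Liam→Grace→Eve→Carol→Alice
Omar→Dave→Liam→Grace→Nora→Carol→Alice
Omar→Eve→Carol→Alice
Omar→Nora→Carol→Alice
Omar→Nora→Dave→Carol→Alice
Omar→Nora→Dave→Liam→Carol→Alice
Omar→Nora→Dave→Liam→Grace→Eve→Carol→Alice

10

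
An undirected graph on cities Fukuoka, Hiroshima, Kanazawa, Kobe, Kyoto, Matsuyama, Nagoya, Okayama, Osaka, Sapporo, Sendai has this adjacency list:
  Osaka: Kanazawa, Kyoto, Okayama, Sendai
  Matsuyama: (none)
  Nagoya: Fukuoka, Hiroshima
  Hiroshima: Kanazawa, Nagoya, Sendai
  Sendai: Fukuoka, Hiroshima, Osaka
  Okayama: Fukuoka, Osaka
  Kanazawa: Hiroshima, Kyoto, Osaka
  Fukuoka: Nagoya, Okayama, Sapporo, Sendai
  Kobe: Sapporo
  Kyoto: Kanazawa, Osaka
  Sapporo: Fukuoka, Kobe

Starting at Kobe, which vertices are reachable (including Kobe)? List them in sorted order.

Fukuoka, Hiroshima, Kanazawa, Kobe, Kyoto, Nagoya, Okayama, Osaka, Sapporo, Sendai

Start at Kobe.
Its neighbours: Sapporo.
Then their neighbours: Fukuoka.
Then next layer: Nagoya, Okayama, Sendai.
Then next layer: Hiroshima, Osaka.
Then next layer: Kanazawa, Kyoto.
Nothing further is reachable.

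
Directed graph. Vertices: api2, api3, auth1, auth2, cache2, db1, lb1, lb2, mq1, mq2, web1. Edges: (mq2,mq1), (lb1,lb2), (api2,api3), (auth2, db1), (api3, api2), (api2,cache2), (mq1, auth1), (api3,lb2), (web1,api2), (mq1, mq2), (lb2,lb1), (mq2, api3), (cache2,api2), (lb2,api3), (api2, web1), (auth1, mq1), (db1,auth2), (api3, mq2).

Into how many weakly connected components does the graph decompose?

2

From api2: component {api2, api3, auth1, cache2, lb1, lb2, mq1, mq2, web1}.
From auth2: component {auth2, db1}.
That's 2 components.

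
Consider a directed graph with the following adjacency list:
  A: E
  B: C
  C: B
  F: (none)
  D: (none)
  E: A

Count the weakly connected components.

From A: component {A, E}.
From B: component {B, C}.
From D: component {D}.
From F: component {F}.
That's 4 components.

4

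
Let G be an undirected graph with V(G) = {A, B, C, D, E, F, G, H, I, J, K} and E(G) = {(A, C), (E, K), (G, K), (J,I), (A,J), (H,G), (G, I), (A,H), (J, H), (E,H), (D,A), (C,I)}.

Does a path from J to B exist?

Explore from J.
Distance 1: reach A, H, I.
Distance 2: reach C, D, E, G.
Distance 3: reach K.
The search is exhausted without reaching B; it lies in a different component.

No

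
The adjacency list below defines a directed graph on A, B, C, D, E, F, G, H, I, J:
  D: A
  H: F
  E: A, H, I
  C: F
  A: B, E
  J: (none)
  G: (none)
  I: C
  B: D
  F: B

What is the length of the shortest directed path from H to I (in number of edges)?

Distance 0: H.
Distance 1: F.
Distance 2: B.
Distance 3: D.
Distance 4: A.
Distance 5: E.
Distance 6: I — contains I.

6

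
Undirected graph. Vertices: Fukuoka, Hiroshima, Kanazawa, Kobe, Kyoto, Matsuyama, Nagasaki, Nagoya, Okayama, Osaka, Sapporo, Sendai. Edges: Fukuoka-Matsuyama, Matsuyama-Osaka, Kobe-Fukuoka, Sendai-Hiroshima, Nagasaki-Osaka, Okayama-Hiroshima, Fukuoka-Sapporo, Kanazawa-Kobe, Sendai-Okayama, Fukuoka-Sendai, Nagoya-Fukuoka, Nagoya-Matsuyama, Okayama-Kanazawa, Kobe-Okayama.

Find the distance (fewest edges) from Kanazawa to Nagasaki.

5

Distance 0: Kanazawa.
Distance 1: Kobe, Okayama.
Distance 2: Fukuoka, Hiroshima, Sendai.
Distance 3: Matsuyama, Nagoya, Sapporo.
Distance 4: Osaka.
Distance 5: Nagasaki — contains Nagasaki.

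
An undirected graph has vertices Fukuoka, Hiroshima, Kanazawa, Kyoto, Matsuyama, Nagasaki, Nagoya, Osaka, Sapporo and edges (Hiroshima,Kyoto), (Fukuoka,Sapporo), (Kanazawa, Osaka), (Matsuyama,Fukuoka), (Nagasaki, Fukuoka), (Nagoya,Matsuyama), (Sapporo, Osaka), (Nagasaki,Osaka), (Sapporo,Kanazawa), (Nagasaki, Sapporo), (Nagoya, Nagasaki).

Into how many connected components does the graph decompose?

2

From Fukuoka: component {Fukuoka, Kanazawa, Matsuyama, Nagasaki, Nagoya, Osaka, Sapporo}.
From Hiroshima: component {Hiroshima, Kyoto}.
That's 2 components.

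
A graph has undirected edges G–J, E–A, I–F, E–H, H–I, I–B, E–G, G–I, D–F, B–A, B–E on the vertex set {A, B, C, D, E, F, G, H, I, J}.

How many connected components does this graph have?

From A: component {A, B, D, E, F, G, H, I, J}.
From C: component {C}.
That's 2 components.

2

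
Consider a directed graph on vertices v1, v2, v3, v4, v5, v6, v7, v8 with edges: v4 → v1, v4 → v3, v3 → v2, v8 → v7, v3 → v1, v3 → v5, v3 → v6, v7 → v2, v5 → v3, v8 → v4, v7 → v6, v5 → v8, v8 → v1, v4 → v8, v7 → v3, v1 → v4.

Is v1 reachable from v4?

Yes

Explore from v4.
Distance 1: reach v1, v3, v8.
Found v1.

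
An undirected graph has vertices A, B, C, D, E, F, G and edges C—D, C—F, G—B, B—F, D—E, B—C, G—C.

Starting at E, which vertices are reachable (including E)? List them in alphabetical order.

B, C, D, E, F, G

Start at E.
Its neighbours: D.
Then their neighbours: C.
Then next layer: B, F, G.
Nothing further is reachable.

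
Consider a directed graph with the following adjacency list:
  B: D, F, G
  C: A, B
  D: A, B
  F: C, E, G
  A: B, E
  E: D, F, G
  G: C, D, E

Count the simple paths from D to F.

D→A→B→F
D→A→B→G→E→F
D→A→E→F
D→A→E→G→C→B→F
D→B→F
D→B→G→C→A→E→F
D→B→G→E→F

7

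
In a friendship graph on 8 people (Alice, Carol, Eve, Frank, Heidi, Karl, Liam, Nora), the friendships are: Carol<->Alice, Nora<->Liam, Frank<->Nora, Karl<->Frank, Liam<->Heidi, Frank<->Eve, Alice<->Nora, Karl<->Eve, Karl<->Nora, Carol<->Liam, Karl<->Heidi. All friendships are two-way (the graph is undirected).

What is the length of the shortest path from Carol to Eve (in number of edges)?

Distance 0: Carol.
Distance 1: Alice, Liam.
Distance 2: Heidi, Nora.
Distance 3: Frank, Karl.
Distance 4: Eve — contains Eve.

4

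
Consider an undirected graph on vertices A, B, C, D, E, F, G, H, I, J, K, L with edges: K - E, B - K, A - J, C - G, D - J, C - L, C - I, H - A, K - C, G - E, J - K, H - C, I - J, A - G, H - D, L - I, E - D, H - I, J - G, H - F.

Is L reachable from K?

Yes

Explore from K.
Distance 1: reach B, C, E, J.
Distance 2: reach A, D, G, H, I, L.
Found L.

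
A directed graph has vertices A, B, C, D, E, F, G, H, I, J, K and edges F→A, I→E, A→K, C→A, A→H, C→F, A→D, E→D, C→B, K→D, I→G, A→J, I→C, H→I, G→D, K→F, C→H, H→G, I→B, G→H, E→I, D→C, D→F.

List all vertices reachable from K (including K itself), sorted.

A, B, C, D, E, F, G, H, I, J, K

Start at K.
Its neighbours: D, F.
Then their neighbours: A, C.
Then next layer: B, H, J.
Then next layer: G, I.
Then next layer: E.
Every vertex is now reached.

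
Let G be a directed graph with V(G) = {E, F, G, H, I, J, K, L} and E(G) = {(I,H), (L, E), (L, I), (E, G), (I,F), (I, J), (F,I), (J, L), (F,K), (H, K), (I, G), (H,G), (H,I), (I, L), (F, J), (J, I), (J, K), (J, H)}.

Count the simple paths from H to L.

3

H→I→F→J→L
H→I→J→L
H→I→L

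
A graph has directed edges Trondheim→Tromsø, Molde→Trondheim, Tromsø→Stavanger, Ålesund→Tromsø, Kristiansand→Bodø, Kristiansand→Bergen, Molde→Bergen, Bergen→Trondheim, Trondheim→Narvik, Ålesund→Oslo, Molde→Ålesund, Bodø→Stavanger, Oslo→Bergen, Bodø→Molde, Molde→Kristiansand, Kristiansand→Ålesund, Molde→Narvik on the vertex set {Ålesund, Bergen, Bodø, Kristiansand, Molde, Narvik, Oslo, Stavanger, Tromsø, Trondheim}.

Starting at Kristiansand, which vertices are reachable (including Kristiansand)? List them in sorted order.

Start at Kristiansand.
Its neighbours: Ålesund, Bergen, Bodø.
Then their neighbours: Molde, Oslo, Stavanger, Tromsø, Trondheim.
Then next layer: Narvik.
Every vertex is now reached.

Ålesund, Bergen, Bodø, Kristiansand, Molde, Narvik, Oslo, Stavanger, Tromsø, Trondheim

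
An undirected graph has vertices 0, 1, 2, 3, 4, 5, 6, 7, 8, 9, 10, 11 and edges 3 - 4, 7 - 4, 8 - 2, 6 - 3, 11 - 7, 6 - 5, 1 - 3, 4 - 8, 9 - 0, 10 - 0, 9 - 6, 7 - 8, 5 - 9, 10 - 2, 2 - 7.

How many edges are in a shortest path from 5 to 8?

4

Distance 0: 5.
Distance 1: 6, 9.
Distance 2: 0, 3.
Distance 3: 1, 4, 10.
Distance 4: 2, 7, 8 — contains 8.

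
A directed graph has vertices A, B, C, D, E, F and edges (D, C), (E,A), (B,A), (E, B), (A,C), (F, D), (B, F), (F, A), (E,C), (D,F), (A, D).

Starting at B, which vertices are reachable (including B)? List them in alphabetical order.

Start at B.
Its neighbours: A, F.
Then their neighbours: C, D.
Nothing further is reachable.

A, B, C, D, F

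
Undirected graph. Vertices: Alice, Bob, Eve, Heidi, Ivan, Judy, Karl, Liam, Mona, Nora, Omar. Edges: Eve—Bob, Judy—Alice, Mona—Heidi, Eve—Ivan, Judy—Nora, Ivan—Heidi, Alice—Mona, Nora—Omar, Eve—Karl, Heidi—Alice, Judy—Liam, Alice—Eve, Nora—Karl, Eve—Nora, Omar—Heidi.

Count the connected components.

1

From Alice: component {Alice, Bob, Eve, Heidi, Ivan, Judy, Karl, Liam, Mona, Nora, Omar}.
That's 1 component.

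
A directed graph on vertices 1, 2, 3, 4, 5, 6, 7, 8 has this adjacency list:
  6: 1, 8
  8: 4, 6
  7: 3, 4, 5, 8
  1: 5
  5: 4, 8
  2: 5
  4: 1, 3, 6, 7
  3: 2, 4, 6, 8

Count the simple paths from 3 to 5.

12

3→2→5
3→4→1→5
3→4→6→1→5
3→4→7→5
3→4→7→8→6→1→5
3→6→1→5
3→6→8→4→1→5
3→6→8→4→7→5
3→8→4→1→5
3→8→4→6→1→5
3→8→4→7→5
3→8→6→1→5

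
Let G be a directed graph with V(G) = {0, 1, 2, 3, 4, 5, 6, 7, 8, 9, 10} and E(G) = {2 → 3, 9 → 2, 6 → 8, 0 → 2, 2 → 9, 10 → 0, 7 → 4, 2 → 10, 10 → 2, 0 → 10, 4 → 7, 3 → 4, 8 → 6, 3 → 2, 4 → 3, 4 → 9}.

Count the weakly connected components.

From 0: component {0, 2, 3, 4, 7, 9, 10}.
From 1: component {1}.
From 5: component {5}.
From 6: component {6, 8}.
That's 4 components.

4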